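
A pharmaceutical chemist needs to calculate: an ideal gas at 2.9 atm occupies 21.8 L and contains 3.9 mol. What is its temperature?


PV = nRT  (R = 0.08206 L·atm/(mol·K))
T = PV/(nR) = 2.9×21.8/(3.9×0.08206)
= 63.22/0.320034
= 197.54 K

197.54 K


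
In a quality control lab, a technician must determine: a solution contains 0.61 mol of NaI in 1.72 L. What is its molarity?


M = n/V = 0.61/1.72 = 0.355 mol/L

0.355 M


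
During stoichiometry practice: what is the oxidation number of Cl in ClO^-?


x + (-2) = -1, so x = +1
Oxidation number: +1

+1


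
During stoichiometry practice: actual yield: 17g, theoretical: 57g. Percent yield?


% yield = actual/theoretical × 100
= 17/57 × 100
= 29.82%

29.82%


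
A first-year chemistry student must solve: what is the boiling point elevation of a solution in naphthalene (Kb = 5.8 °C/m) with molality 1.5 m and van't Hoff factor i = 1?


ΔTb = Kb × m × i
= 5.8 × 1.5 × 1
= 8.7 °C

8.7 °C


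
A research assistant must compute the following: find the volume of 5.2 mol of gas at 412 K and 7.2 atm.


PV = nRT  (R = 0.08206 L·atm/(mol·K))
V = nRT/P = 5.2×0.08206×412/7.2
= 24.417 L

24.417 L


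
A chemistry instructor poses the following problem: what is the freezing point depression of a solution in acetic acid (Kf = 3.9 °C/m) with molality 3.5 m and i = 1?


ΔTf = Kf × m × i
= 3.9 × 3.5 × 1
= 13.65 °C

13.65 °C


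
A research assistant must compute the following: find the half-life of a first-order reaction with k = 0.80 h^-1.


t½ = ln2/k = 0.693147/(0.80 h^-1)
= 0.8664 h

0.8664 h


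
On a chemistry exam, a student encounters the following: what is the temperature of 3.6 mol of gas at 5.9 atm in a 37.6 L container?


PV = nRT  (R = 0.08206 L·atm/(mol·K))
T = PV/(nR) = 5.9×37.6/(3.6×0.08206)
= 221.84/0.295416
= 750.94 K

750.94 K


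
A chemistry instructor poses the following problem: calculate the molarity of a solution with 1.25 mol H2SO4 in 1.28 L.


M = n/V = 1.25/1.28 = 0.977 mol/L

0.977 M


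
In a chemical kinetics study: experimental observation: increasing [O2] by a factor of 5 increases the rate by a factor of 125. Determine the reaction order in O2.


rate ∝ [O2]^n
5^n = 125 → n = 3
Order in O2: 3

3


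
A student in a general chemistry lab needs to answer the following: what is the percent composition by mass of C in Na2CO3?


M(Na2CO3) = 2×22.99 + 1×12.01 + 3×16.0 = 105.99 g/mol
Mass of C = 1 × 12.01 = 12.01 g/mol
% C = 12.01/105.99 × 100 = 11.33%

11.33%


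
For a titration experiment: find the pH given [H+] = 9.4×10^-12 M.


pH = -log10([H+]) = -log10(9.4×10^-12)
= 12 - log10(9.4)
= 12 - 0.97
= 11.03

11.03


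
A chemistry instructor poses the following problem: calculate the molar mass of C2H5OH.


M(C2H5OH) = 2×12.01 + 6×1.008 + 1×16.0
= 24.02 + 6.05 + 16.0
= 46.07 g/mol

46.07 g/mol


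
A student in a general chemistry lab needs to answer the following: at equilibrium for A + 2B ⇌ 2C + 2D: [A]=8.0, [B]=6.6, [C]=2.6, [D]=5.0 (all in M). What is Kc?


Kc = [C]^2[D]^2/([A][B]^2)
= (2.6^2 × 5.0^2)/(8.0^1 × 6.6^2)
= 169/348.48
= 0.4850

0.4850


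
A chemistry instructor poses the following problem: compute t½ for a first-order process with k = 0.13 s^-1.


t½ = ln2/k = 0.693147/(0.13 s^-1)
= 5.332 s

5.332 s


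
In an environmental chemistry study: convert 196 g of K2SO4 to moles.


M(K2SO4) = 174.27 g/mol
n = mass/M = 196/174.27 = 1.1247 mol

1.1247 mol


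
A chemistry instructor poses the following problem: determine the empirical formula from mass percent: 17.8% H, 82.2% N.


Assume 100 g sample. Moles of each element:
  H: 17.8/1.008 = 17.659 mol
  N: 82.2/14.01 = 5.867 mol
Divide by smallest (5.867):
  H: 17.659/5.867 = 3.01
  N: 5.867/5.867 = 1.0
Empirical formula: NH3

NH3


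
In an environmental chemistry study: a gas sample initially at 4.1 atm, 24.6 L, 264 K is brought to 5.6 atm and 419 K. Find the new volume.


P1V1/T1 = P2V2/T2
V2 = P1V1T2/(T1P2)
= 4.1×24.6×419/(264×5.6)
= 28.585 L

28.585 L


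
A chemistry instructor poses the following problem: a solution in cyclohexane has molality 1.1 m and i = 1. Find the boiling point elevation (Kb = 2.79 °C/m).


ΔTb = Kb × m × i
= 2.79 × 1.1 × 1
= 3.069 °C

3.069 °C


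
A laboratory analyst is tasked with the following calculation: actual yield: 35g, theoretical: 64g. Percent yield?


% yield = actual/theoretical × 100
= 35/64 × 100
= 54.69%

54.69%


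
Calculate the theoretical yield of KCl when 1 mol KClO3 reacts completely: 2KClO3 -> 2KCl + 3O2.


Mole ratio KCl:KClO3 = 2:2
n(KCl) = 1 × 2/2 = 1.000 mol
mass = 1.000 × 74.55 = 74.55 g

74.55 g


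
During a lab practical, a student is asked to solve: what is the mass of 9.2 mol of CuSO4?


M(CuSO4) = 159.62 g/mol
mass = n × M = 9.2 × 159.62 = 1468.50 g

1468.50 g


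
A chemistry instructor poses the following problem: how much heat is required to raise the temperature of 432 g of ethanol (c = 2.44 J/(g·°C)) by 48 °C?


q = mcΔT = 432 × 2.44 × 48
= 50595.84 J

50595.84 J


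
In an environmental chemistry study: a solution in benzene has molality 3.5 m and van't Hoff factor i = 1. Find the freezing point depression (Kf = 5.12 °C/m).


ΔTf = Kf × m × i
= 5.12 × 3.5 × 1
= 17.92 °C

17.92 °C


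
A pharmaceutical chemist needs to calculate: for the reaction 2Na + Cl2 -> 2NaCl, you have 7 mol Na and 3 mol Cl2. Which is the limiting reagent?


Mole ratio available / coefficient:
  Na: 7/2 = 3.500
  Cl2: 3/1 = 3.000
Smaller ratio is limiting.

Cl2


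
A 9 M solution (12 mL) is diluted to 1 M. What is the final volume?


C1V1 = C2V2
9 × 12 = 1 × V2
V2 = 108/1 = 108.0 mL

108.0 mL


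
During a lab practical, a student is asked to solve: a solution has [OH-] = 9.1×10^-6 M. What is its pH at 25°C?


pOH = -log10([OH-]) = -log10(9.1×10^-6)
= 6 - log10(9.1) = 5.04
pH = 14 - pOH = 14 - 5.04 = 8.96

8.96


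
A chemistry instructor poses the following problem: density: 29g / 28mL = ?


ρ = mass/volume
= 29/28
= 1.036 g/mL

1.036 g/mL


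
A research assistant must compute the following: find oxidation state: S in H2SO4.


2(+1) + x + 4(-2) = 0, so x = +6
Oxidation number: +6

+6


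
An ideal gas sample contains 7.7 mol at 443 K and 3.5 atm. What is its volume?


PV = nRT  (R = 0.08206 L·atm/(mol·K))
V = nRT/P = 7.7×0.08206×443/3.5
= 79.976 L

79.976 L


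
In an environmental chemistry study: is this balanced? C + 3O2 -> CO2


Equation: C + 3O2 -> CO2
Check atoms: C: 1=1, O: 6≠2
Not balanced

No, not balanced


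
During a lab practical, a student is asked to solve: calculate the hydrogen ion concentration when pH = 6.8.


[H+] = 10^(-pH) = 10^(-6.8)
= 1.58×10^-7 M

1.58×10^-7 M


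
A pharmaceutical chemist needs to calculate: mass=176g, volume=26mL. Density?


ρ = mass/volume
= 176/26
= 6.769 g/mL

6.769 g/mL


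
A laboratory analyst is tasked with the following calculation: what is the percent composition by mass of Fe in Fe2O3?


M(Fe2O3) = 2×55.85 + 3×16.0 = 159.70 g/mol
Mass of Fe = 2 × 55.85 = 111.70 g/mol
% Fe = 111.70/159.70 × 100 = 69.94%

69.94%


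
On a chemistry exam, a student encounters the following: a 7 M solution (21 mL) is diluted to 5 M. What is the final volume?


C1V1 = C2V2
7 × 21 = 5 × V2
V2 = 147/5 = 29.4 mL

29.4 mL


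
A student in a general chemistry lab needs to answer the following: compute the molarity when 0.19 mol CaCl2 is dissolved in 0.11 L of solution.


M = n/V = 0.19/0.11 = 1.727 mol/L

1.727 M


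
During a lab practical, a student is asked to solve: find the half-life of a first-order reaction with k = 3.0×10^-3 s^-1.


t½ = ln2/k = 0.693147/(3.0×10^-3 s^-1)
= 231.0 s

231.0 s


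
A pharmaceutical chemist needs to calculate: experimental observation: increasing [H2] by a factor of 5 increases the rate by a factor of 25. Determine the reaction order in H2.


rate ∝ [H2]^n
5^n = 25 → n = 2
Order in H2: 2

2


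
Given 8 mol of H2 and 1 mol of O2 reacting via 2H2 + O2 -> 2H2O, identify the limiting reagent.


Mole ratio available / coefficient:
  H2: 8/2 = 4.000
  O2: 1/1 = 1.000
Smaller ratio is limiting.

O2


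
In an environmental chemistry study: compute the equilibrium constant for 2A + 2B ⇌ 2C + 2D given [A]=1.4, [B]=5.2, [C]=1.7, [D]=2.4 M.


Kc = [C]^2[D]^2/([A]^2[B]^2)
= (1.7^2 × 2.4^2)/(1.4^2 × 5.2^2)
= 16.6464/52.9984
= 0.3141

0.3141


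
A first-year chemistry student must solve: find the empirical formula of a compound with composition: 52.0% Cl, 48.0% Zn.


Assume 100 g sample. Moles of each element:
  Cl: 52.0/35.45 = 1.467 mol
  Zn: 48.0/65.38 = 0.734 mol
Divide by smallest (0.734):
  Cl: 1.467/0.734 = 2.0
  Zn: 0.734/0.734 = 1.0
Empirical formula: ZnCl2

ZnCl2


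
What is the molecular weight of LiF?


M(LiF) = 1×6.94 + 1×19.0
= 6.94 + 19.0
= 25.94 g/mol

25.94 g/mol


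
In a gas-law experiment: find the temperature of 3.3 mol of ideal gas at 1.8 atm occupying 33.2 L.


PV = nRT  (R = 0.08206 L·atm/(mol·K))
T = PV/(nR) = 1.8×33.2/(3.3×0.08206)
= 59.76/0.270798
= 220.68 K

220.68 K


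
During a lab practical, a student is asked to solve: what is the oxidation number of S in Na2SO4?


2(+1) + x + 4(-2) = 0, so x = +6
Oxidation number: +6

+6


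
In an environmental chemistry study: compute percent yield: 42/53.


% yield = actual/theoretical × 100
= 42/53 × 100
= 79.25%

79.25%


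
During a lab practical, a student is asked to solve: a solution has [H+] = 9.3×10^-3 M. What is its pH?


pH = -log10([H+]) = -log10(9.3×10^-3)
= 3 - log10(9.3)
= 3 - 0.97
= 2.03

2.03


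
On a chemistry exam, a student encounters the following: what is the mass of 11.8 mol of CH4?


M(CH4) = 16.04 g/mol
mass = n × M = 11.8 × 16.04 = 189.27 g

189.27 g


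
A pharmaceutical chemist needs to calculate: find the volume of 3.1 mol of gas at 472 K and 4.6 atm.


PV = nRT  (R = 0.08206 L·atm/(mol·K))
V = nRT/P = 3.1×0.08206×472/4.6
= 26.102 L

26.102 L


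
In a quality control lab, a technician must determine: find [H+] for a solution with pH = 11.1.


[H+] = 10^(-pH) = 10^(-11.1)
= 7.94×10^-12 M

7.94×10^-12 M


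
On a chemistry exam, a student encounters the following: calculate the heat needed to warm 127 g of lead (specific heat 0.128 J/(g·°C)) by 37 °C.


q = mcΔT = 127 × 0.128 × 37
= 601.47 J

601.47 J


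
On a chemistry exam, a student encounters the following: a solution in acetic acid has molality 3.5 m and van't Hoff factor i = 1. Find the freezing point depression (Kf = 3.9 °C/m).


ΔTf = Kf × m × i
= 3.9 × 3.5 × 1
= 13.65 °C

13.65 °C


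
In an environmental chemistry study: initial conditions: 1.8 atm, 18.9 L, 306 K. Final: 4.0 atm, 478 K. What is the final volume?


P1V1/T1 = P2V2/T2
V2 = P1V1T2/(T1P2)
= 1.8×18.9×478/(306×4.0)
= 13.286 L

13.286 L


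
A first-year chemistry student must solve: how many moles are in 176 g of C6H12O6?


M(C6H12O6) = 180.16 g/mol
n = mass/M = 176/180.16 = 0.9769 mol

0.9769 mol


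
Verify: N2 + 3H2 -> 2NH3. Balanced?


Equation: N2 + 3H2 -> 2NH3
Check atoms: H: 6=6, N: 2=2
Balanced

Yes, balanced


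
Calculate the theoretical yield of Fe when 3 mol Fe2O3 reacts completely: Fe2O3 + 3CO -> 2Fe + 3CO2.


Mole ratio Fe:Fe2O3 = 2:1
n(Fe) = 3 × 2/1 = 6.000 mol
mass = 6.000 × 55.85 = 335.1 g

335.1 g


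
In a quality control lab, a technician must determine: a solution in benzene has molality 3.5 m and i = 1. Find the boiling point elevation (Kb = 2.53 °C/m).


ΔTb = Kb × m × i
= 2.53 × 3.5 × 1
= 8.855 °C

8.855 °C


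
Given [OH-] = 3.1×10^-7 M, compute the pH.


pOH = -log10([OH-]) = -log10(3.1×10^-7)
= 7 - log10(3.1) = 6.51
pH = 14 - pOH = 14 - 6.51 = 7.49

7.49


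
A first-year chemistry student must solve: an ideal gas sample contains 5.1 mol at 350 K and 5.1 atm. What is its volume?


PV = nRT  (R = 0.08206 L·atm/(mol·K))
V = nRT/P = 5.1×0.08206×350/5.1
= 28.721 L

28.721 L


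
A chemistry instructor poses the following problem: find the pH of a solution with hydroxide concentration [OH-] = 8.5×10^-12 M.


pOH = -log10([OH-]) = -log10(8.5×10^-12)
= 12 - log10(8.5) = 11.07
pH = 14 - pOH = 14 - 11.07 = 2.93

2.93


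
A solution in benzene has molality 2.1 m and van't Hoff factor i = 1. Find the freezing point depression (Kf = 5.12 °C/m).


ΔTf = Kf × m × i
= 5.12 × 2.1 × 1
= 10.752 °C

10.752 °C


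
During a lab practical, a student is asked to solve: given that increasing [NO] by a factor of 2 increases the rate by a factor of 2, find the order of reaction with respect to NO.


rate ∝ [NO]^n
2^n = 2 → n = 1
Order in NO: 1

1


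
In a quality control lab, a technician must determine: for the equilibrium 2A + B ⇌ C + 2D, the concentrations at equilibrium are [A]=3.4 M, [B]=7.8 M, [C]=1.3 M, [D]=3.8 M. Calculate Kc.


Kc = [C][D]^2/([A]^2[B])
= (1.3^1 × 3.8^2)/(3.4^2 × 7.8^1)
= 18.772/90.168
= 0.2082

0.2082


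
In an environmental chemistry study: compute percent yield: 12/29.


% yield = actual/theoretical × 100
= 12/29 × 100
= 41.38%

41.38%


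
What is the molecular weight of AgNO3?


M(AgNO3) = 1×107.87 + 1×14.01 + 3×16.0
= 107.87 + 14.01 + 48.0
= 169.88 g/mol

169.88 g/mol


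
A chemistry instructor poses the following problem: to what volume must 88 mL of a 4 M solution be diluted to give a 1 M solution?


C1V1 = C2V2
4 × 88 = 1 × V2
V2 = 352/1 = 352.0 mL

352.0 mL


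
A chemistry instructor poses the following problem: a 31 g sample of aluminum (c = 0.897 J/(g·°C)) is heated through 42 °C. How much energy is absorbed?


q = mcΔT = 31 × 0.897 × 42
= 1167.89 J

1167.89 J


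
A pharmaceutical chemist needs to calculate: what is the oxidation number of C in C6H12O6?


6x + 12(+1) + 6(-2) = 0, so x = +0
Oxidation number: +0

+0


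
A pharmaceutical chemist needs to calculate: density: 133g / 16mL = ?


ρ = mass/volume
= 133/16
= 8.312 g/mL

8.312 g/mL


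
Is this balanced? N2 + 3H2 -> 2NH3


Equation: N2 + 3H2 -> 2NH3
Check atoms: H: 6=6, N: 2=2
Balanced

Yes, balanced


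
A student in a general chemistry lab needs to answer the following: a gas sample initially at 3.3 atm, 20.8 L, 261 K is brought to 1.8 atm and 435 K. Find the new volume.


P1V1/T1 = P2V2/T2
V2 = P1V1T2/(T1P2)
= 3.3×20.8×435/(261×1.8)
= 63.556 L

63.556 L


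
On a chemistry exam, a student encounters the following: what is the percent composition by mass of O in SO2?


M(SO2) = 1×32.07 + 2×16.0 = 64.07 g/mol
Mass of O = 2 × 16.0 = 32.00 g/mol
% O = 32.00/64.07 × 100 = 49.95%

49.95%


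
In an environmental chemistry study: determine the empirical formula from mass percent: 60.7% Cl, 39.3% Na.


Assume 100 g sample. Moles of each element:
  Cl: 60.7/35.45 = 1.712 mol
  Na: 39.3/22.99 = 1.709 mol
Divide by smallest (1.709):
  Cl: 1.712/1.709 = 1.0
  Na: 1.709/1.709 = 1.0
Empirical formula: NaCl

NaCl


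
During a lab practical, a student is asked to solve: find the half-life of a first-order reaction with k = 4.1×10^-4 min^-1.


t½ = ln2/k = 0.693147/(4.1×10^-4 min^-1)
= 1691 min

1691 min


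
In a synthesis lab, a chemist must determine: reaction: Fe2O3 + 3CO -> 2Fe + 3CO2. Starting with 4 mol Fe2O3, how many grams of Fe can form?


Mole ratio Fe:Fe2O3 = 2:1
n(Fe) = 4 × 2/1 = 8.000 mol
mass = 8.000 × 55.85 = 446.8 g

446.8 g


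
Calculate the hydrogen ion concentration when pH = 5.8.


[H+] = 10^(-pH) = 10^(-5.8)
= 1.58×10^-6 M

1.58×10^-6 M


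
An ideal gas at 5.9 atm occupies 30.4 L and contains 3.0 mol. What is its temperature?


PV = nRT  (R = 0.08206 L·atm/(mol·K))
T = PV/(nR) = 5.9×30.4/(3.0×0.08206)
= 179.36/0.246180
= 728.57 K

728.57 K


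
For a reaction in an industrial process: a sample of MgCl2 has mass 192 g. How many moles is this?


M(MgCl2) = 95.21 g/mol
n = mass/M = 192/95.21 = 2.0166 mol

2.0166 mol


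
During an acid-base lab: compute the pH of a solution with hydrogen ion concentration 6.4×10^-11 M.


pH = -log10([H+]) = -log10(6.4×10^-11)
= 11 - log10(6.4)
= 11 - 0.81
= 10.19

10.19


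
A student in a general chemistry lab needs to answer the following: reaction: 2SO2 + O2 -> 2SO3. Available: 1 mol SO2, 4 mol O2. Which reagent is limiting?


Mole ratio available / coefficient:
  SO2: 1/2 = 0.500
  O2: 4/1 = 4.000
Smaller ratio is limiting.

SO2


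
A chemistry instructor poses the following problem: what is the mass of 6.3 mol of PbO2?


M(PbO2) = 239.2 g/mol
mass = n × M = 6.3 × 239.2 = 1506.96 g

1506.96 g


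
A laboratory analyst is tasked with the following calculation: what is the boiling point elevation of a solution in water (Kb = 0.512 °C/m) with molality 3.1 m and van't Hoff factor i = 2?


ΔTb = Kb × m × i
= 0.512 × 3.1 × 2
= 3.1744 °C

3.1744 °C


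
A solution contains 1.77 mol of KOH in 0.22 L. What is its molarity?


M = n/V = 1.77/0.22 = 8.045 mol/L

8.045 M


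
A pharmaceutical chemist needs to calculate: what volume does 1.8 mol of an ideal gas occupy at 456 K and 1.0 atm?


PV = nRT  (R = 0.08206 L·atm/(mol·K))
V = nRT/P = 1.8×0.08206×456/1.0
= 67.355 L

67.355 L


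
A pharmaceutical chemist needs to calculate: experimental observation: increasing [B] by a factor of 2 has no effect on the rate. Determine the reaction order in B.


rate ∝ [B]^n
rate ∝ [B]^0
Order in B: 0

0


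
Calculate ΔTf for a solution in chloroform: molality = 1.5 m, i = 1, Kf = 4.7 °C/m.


ΔTf = Kf × m × i
= 4.7 × 1.5 × 1
= 7.05 °C

7.05 °C


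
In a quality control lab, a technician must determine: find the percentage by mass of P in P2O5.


M(P2O5) = 2×30.97 + 5×16.0 = 141.94 g/mol
Mass of P = 2 × 30.97 = 61.94 g/mol
% P = 61.94/141.94 × 100 = 43.64%

43.64%


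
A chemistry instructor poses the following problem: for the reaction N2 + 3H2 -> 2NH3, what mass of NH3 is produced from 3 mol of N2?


Mole ratio NH3:N2 = 2:1
n(NH3) = 3 × 2/1 = 6.000 mol
mass = 6.000 × 17.03 = 102.18 g

102.18 g


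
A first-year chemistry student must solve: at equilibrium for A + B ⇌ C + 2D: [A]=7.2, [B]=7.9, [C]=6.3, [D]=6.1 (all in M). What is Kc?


Kc = [C][D]^2/([A][B])
= (6.3^1 × 6.1^2)/(7.2^1 × 7.9^1)
= 234.423/56.88
= 4.121

4.121


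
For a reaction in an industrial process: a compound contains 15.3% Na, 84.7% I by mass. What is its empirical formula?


Assume 100 g sample. Moles of each element:
  Na: 15.3/22.99 = 0.666 mol
  I: 84.7/126.9 = 0.667 mol
Divide by smallest (0.666):
  Na: 0.666/0.666 = 1.0
  I: 0.667/0.666 = 1.0
Empirical formula: NaI

NaI


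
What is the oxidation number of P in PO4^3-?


x + 4(-2) = -3, so x = +5
Oxidation number: +5

+5


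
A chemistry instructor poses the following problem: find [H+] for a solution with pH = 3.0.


[H+] = 10^(-pH) = 10^(-3.0)
= 1.0×10^-3 M

1.0×10^-3 M


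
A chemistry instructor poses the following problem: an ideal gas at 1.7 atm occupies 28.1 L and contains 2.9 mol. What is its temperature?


PV = nRT  (R = 0.08206 L·atm/(mol·K))
T = PV/(nR) = 1.7×28.1/(2.9×0.08206)
= 47.77/0.237974
= 200.74 K

200.74 K


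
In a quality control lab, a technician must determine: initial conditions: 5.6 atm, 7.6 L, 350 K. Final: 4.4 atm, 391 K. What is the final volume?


P1V1/T1 = P2V2/T2
V2 = P1V1T2/(T1P2)
= 5.6×7.6×391/(350×4.4)
= 10.806 L

10.806 L


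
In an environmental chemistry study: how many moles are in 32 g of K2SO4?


M(K2SO4) = 174.27 g/mol
n = mass/M = 32/174.27 = 0.1836 mol

0.1836 mol


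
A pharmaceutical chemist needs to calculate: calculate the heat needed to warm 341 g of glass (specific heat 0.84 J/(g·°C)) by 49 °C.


q = mcΔT = 341 × 0.84 × 49
= 14035.56 J

14035.56 J


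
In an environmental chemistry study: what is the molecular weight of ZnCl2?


M(ZnCl2) = 1×65.38 + 2×35.45
= 65.38 + 70.9
= 136.28 g/mol

136.28 g/mol


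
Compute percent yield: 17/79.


% yield = actual/theoretical × 100
= 17/79 × 100
= 21.52%

21.52%


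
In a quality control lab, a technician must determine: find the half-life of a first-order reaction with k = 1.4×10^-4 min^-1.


t½ = ln2/k = 0.693147/(1.4×10^-4 min^-1)
= 4951 min

4951 min


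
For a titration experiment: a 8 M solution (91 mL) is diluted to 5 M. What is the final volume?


C1V1 = C2V2
8 × 91 = 5 × V2
V2 = 728/5 = 145.6 mL

145.6 mL


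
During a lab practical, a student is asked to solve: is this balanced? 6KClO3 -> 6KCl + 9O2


Equation: 6KClO3 -> 6KCl + 9O2
Check atoms: Cl: 6=6, K: 6=6, O: 18=18
Balanced

Yes, balanced


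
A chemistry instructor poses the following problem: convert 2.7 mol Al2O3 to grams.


M(Al2O3) = 101.96 g/mol
mass = n × M = 2.7 × 101.96 = 275.29 g

275.29 g


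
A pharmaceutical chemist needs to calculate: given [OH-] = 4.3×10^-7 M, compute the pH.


pOH = -log10([OH-]) = -log10(4.3×10^-7)
= 7 - log10(4.3) = 6.37
pH = 14 - pOH = 14 - 6.37 = 7.63

7.63


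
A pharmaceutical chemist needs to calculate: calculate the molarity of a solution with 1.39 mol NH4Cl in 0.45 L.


M = n/V = 1.39/0.45 = 3.089 mol/L

3.089 M


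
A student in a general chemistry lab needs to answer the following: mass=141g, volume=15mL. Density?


ρ = mass/volume
= 141/15
= 9.4 g/mL

9.4 g/mL


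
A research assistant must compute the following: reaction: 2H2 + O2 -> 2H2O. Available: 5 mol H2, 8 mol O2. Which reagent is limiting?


Mole ratio available / coefficient:
  H2: 5/2 = 2.500
  O2: 8/1 = 8.000
Smaller ratio is limiting.

H2


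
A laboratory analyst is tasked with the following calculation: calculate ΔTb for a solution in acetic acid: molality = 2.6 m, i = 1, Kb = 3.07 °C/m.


ΔTb = Kb × m × i
= 3.07 × 2.6 × 1
= 7.982 °C

7.982 °C


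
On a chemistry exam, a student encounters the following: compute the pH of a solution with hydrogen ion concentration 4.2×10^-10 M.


pH = -log10([H+]) = -log10(4.2×10^-10)
= 10 - log10(4.2)
= 10 - 0.62
= 9.38

9.38


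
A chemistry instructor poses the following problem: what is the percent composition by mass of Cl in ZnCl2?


M(ZnCl2) = 1×65.38 + 2×35.45 = 136.28 g/mol
Mass of Cl = 2 × 35.45 = 70.90 g/mol
% Cl = 70.90/136.28 × 100 = 52.03%

52.03%


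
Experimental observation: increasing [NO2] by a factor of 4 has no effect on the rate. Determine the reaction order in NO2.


rate ∝ [NO2]^n
rate ∝ [NO2]^0
Order in NO2: 0

0


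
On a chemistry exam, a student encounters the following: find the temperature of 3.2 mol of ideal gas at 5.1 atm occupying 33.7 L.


PV = nRT  (R = 0.08206 L·atm/(mol·K))
T = PV/(nR) = 5.1×33.7/(3.2×0.08206)
= 171.87/0.262592
= 654.51 K

654.51 K


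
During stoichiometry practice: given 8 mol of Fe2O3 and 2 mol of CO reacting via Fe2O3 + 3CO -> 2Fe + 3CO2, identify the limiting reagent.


Mole ratio available / coefficient:
  Fe2O3: 8/1 = 8.000
  CO: 2/3 = 0.667
Smaller ratio is limiting.

CO


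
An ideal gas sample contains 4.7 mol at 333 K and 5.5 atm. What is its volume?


PV = nRT  (R = 0.08206 L·atm/(mol·K))
V = nRT/P = 4.7×0.08206×333/5.5
= 23.351 L

23.351 L


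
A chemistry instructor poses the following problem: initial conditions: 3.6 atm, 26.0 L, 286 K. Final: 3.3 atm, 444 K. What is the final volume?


P1V1/T1 = P2V2/T2
V2 = P1V1T2/(T1P2)
= 3.6×26.0×444/(286×3.3)
= 44.033 L

44.033 L


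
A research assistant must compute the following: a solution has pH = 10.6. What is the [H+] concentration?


[H+] = 10^(-pH) = 10^(-10.6)
= 2.51×10^-11 M

2.51×10^-11 M


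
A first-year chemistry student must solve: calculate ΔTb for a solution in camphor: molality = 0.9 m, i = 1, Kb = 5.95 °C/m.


ΔTb = Kb × m × i
= 5.95 × 0.9 × 1
= 5.355 °C

5.355 °C


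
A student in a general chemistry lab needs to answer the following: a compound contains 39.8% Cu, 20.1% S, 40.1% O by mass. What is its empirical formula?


Assume 100 g sample. Moles of each element:
  Cu: 39.8/63.55 = 0.626 mol
  S: 20.1/32.07 = 0.627 mol
  O: 40.1/16.0 = 2.506 mol
Divide by smallest (0.626):
  Cu: 0.626/0.626 = 1.0
  S: 0.627/0.626 = 1.0
  O: 2.506/0.626 = 4.0
Empirical formula: CuSO4

CuSO4


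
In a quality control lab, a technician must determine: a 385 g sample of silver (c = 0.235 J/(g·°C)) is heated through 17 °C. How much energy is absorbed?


q = mcΔT = 385 × 0.235 × 17
= 1538.08 J

1538.08 J


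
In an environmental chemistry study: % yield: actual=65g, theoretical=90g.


% yield = actual/theoretical × 100
= 65/90 × 100
= 72.22%

72.22%


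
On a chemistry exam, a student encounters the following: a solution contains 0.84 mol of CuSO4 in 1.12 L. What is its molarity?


M = n/V = 0.84/1.12 = 0.750 mol/L

0.750 M


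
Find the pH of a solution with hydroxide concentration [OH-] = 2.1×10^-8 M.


pOH = -log10([OH-]) = -log10(2.1×10^-8)
= 8 - log10(2.1) = 7.68
pH = 14 - pOH = 14 - 7.68 = 6.32

6.32


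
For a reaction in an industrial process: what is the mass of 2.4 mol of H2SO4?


M(H2SO4) = 98.09 g/mol
mass = n × M = 2.4 × 98.09 = 235.42 g

235.42 g


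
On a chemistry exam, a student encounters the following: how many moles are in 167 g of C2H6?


M(C2H6) = 30.07 g/mol
n = mass/M = 167/30.07 = 5.5537 mol

5.5537 mol


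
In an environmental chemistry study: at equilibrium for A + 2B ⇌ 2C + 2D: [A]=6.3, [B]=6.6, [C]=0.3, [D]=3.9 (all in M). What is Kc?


Kc = [C]^2[D]^2/([A][B]^2)
= (0.3^2 × 3.9^2)/(6.3^1 × 6.6^2)
= 1.3689/274.428
= 0.004988

0.004988


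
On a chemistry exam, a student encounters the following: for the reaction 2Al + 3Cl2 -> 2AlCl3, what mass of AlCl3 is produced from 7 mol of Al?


Mole ratio AlCl3:Al = 2:2
n(AlCl3) = 7 × 2/2 = 7.000 mol
mass = 7.000 × 133.33 = 933.31 g

933.31 g


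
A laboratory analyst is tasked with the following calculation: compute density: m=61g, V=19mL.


ρ = mass/volume
= 61/19
= 3.211 g/mL

3.211 g/mL


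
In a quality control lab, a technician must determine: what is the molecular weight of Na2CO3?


M(Na2CO3) = 2×22.99 + 1×12.01 + 3×16.0
= 45.98 + 12.01 + 48.0
= 105.99 g/mol

105.99 g/mol


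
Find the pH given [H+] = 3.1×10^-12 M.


pH = -log10([H+]) = -log10(3.1×10^-12)
= 12 - log10(3.1)
= 12 - 0.49
= 11.51

11.51


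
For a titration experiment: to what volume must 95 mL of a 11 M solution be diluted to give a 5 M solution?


C1V1 = C2V2
11 × 95 = 5 × V2
V2 = 1045/5 = 209.0 mL

209.0 mL


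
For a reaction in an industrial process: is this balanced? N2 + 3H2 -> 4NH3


Equation: N2 + 3H2 -> 4NH3
Check atoms: H: 6≠12, N: 2≠4
Not balanced

No, not balanced


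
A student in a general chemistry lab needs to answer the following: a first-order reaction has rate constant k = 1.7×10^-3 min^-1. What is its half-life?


t½ = ln2/k = 0.693147/(1.7×10^-3 min^-1)
= 407.7 min

407.7 min


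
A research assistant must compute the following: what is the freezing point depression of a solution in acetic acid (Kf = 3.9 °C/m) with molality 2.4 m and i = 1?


ΔTf = Kf × m × i
= 3.9 × 2.4 × 1
= 9.36 °C

9.36 °C


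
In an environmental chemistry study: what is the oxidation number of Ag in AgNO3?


Ag is +1
Oxidation number: +1

+1


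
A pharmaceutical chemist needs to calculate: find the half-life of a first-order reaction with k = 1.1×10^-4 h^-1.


t½ = ln2/k = 0.693147/(1.1×10^-4 h^-1)
= 6301 h

6301 h


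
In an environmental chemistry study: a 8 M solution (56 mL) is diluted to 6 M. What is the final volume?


C1V1 = C2V2
8 × 56 = 6 × V2
V2 = 448/6 = 74.67 mL

74.67 mL


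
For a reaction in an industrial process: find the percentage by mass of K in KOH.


M(KOH) = 1×39.1 + 1×16.0 + 1×1.008 = 56.108 g/mol
Mass of K = 1 × 39.1 = 39.10 g/mol
% K = 39.10/56.108 × 100 = 69.69%

69.69%


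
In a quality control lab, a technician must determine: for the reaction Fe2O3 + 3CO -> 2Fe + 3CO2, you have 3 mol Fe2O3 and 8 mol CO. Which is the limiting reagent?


Mole ratio available / coefficient:
  Fe2O3: 3/1 = 3.000
  CO: 8/3 = 2.667
Smaller ratio is limiting.

CO


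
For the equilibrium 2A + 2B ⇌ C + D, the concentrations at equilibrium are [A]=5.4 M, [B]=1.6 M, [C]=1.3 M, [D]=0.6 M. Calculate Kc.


Kc = [C][D]/([A]^2[B]^2)
= (1.3^1 × 0.6^1)/(5.4^2 × 1.6^2)
= 0.78/74.6496
= 0.01045

0.01045


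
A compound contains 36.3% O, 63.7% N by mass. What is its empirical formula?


Assume 100 g sample. Moles of each element:
  O: 36.3/16.0 = 2.269 mol
  N: 63.7/14.01 = 4.547 mol
Divide by smallest (2.269):
  O: 2.269/2.269 = 1.0
  N: 4.547/2.269 = 2.0
Empirical formula: N2O

N2O


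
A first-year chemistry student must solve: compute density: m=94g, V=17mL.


ρ = mass/volume
= 94/17
= 5.529 g/mL

5.529 g/mL


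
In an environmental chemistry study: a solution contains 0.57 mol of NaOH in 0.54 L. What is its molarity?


M = n/V = 0.57/0.54 = 1.056 mol/L

1.056 M


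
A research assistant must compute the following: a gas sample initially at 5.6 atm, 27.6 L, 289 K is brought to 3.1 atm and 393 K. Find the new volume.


P1V1/T1 = P2V2/T2
V2 = P1V1T2/(T1P2)
= 5.6×27.6×393/(289×3.1)
= 67.8 L

67.8 L


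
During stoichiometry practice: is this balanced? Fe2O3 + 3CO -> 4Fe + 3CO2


Equation: Fe2O3 + 3CO -> 4Fe + 3CO2
Check atoms: C: 3=3, Fe: 2≠4, O: 6=6
Not balanced

No, not balanced


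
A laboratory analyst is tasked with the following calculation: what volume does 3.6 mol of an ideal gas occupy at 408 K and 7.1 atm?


PV = nRT  (R = 0.08206 L·atm/(mol·K))
V = nRT/P = 3.6×0.08206×408/7.1
= 16.976 L

16.976 L


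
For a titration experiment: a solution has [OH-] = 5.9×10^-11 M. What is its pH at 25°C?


pOH = -log10([OH-]) = -log10(5.9×10^-11)
= 11 - log10(5.9) = 10.23
pH = 14 - pOH = 14 - 10.23 = 3.77

3.77


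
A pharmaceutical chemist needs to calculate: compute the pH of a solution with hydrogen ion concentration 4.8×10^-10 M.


pH = -log10([H+]) = -log10(4.8×10^-10)
= 10 - log10(4.8)
= 10 - 0.68
= 9.32

9.32


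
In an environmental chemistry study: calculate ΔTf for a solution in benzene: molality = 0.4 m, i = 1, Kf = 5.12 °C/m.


ΔTf = Kf × m × i
= 5.12 × 0.4 × 1
= 2.048 °C

2.048 °C


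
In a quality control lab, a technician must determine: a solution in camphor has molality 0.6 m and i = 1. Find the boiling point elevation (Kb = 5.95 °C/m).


ΔTb = Kb × m × i
= 5.95 × 0.6 × 1
= 3.57 °C

3.57 °C


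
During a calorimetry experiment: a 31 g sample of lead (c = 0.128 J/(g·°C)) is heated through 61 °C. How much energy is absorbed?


q = mcΔT = 31 × 0.128 × 61
= 242.05 J

242.05 J


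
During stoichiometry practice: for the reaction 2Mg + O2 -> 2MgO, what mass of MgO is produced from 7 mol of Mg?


Mole ratio MgO:Mg = 2:2
n(MgO) = 7 × 2/2 = 7.000 mol
mass = 7.000 × 40.31 = 282.17 g

282.17 g


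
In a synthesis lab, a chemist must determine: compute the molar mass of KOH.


M(KOH) = 1×39.1 + 1×16.0 + 1×1.008
= 39.1 + 16.0 + 1.01
= 56.11 g/mol

56.11 g/mol


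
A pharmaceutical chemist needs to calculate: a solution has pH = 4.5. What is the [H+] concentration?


[H+] = 10^(-pH) = 10^(-4.5)
= 3.16×10^-5 M

3.16×10^-5 M


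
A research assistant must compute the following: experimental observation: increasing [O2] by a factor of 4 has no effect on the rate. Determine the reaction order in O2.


rate ∝ [O2]^n
rate ∝ [O2]^0
Order in O2: 0

0


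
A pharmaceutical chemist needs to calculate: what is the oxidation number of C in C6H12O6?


6x + 12(+1) + 6(-2) = 0, so x = +0
Oxidation number: +0

+0


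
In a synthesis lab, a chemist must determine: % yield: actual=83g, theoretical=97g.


% yield = actual/theoretical × 100
= 83/97 × 100
= 85.57%

85.57%


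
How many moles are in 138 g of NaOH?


M(NaOH) = 40.0 g/mol
n = mass/M = 138/40.0 = 3.45 mol

3.45 mol


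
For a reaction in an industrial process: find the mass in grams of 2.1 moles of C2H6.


M(C2H6) = 30.07 g/mol
mass = n × M = 2.1 × 30.07 = 63.15 g

63.15 g


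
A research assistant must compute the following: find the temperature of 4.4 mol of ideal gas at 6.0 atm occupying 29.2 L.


PV = nRT  (R = 0.08206 L·atm/(mol·K))
T = PV/(nR) = 6.0×29.2/(4.4×0.08206)
= 175.20/0.361064
= 485.23 K

485.23 K


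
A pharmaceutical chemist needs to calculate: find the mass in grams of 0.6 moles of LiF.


M(LiF) = 25.94 g/mol
mass = n × M = 0.6 × 25.94 = 15.56 g

15.56 g


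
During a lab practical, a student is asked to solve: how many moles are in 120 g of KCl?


M(KCl) = 74.55 g/mol
n = mass/M = 120/74.55 = 1.6097 mol

1.6097 mol


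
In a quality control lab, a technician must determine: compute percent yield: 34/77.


% yield = actual/theoretical × 100
= 34/77 × 100
= 44.16%

44.16%


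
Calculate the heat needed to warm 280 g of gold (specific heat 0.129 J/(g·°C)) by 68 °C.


q = mcΔT = 280 × 0.129 × 68
= 2456.16 J

2456.16 J


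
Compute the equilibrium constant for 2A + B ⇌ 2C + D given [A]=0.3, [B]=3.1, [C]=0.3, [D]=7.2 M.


Kc = [C]^2[D]/([A]^2[B])
= (0.3^2 × 7.2^1)/(0.3^2 × 3.1^1)
= 0.648/0.279
= 2.323

2.323


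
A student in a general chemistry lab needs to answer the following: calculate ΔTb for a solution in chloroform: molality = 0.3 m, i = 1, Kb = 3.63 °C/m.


ΔTb = Kb × m × i
= 3.63 × 0.3 × 1
= 1.089 °C

1.089 °C


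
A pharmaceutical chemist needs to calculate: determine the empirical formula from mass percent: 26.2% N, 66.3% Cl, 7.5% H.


Assume 100 g sample. Moles of each element:
  N: 26.2/14.01 = 1.87 mol
  Cl: 66.3/35.45 = 1.87 mol
  H: 7.5/1.008 = 7.44 mol
Divide by smallest (1.87):
  N: 1.87/1.87 = 1.0
  Cl: 1.87/1.87 = 1.0
  H: 7.44/1.87 = 3.98
Empirical formula: NH4Cl

NH4Cl


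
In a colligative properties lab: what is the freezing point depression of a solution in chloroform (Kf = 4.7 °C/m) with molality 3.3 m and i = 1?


ΔTf = Kf × m × i
= 4.7 × 3.3 × 1
= 15.51 °C

15.51 °C


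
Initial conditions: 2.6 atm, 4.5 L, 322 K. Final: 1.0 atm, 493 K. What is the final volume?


P1V1/T1 = P2V2/T2
V2 = P1V1T2/(T1P2)
= 2.6×4.5×493/(322×1.0)
= 17.913 L

17.913 L


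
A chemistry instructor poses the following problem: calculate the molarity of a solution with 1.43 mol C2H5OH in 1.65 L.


M = n/V = 1.43/1.65 = 0.867 mol/L

0.867 M


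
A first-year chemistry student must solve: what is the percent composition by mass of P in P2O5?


M(P2O5) = 2×30.97 + 5×16.0 = 141.94 g/mol
Mass of P = 2 × 30.97 = 61.94 g/mol
% P = 61.94/141.94 × 100 = 43.64%

43.64%


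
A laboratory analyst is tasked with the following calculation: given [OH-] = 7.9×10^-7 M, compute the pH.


pOH = -log10([OH-]) = -log10(7.9×10^-7)
= 7 - log10(7.9) = 6.1
pH = 14 - pOH = 14 - 6.1 = 7.9

7.9


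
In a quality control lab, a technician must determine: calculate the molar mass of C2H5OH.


M(C2H5OH) = 2×12.01 + 6×1.008 + 1×16.0
= 24.02 + 6.05 + 16.0
= 46.07 g/mol

46.07 g/mol


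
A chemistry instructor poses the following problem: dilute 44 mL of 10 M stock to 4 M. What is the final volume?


C1V1 = C2V2
10 × 44 = 4 × V2
V2 = 440/4 = 110.0 mL

110.0 mL


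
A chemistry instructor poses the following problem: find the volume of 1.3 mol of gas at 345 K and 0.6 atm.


PV = nRT  (R = 0.08206 L·atm/(mol·K))
V = nRT/P = 1.3×0.08206×345/0.6
= 61.34 L

61.34 L


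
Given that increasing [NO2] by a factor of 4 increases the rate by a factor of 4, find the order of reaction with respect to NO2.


rate ∝ [NO2]^n
4^n = 4 → n = 1
Order in NO2: 1

1


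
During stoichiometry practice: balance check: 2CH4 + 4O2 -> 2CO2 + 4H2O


Equation: 2CH4 + 4O2 -> 2CO2 + 4H2O
Check atoms: C: 2=2, H: 8=8, O: 8=8
Balanced

Yes, balanced


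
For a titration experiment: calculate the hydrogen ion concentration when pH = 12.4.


[H+] = 10^(-pH) = 10^(-12.4)
= 3.98×10^-13 M

3.98×10^-13 M


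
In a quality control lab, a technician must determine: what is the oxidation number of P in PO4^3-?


x + 4(-2) = -3, so x = +5
Oxidation number: +5

+5


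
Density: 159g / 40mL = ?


ρ = mass/volume
= 159/40
= 3.975 g/mL

3.975 g/mL


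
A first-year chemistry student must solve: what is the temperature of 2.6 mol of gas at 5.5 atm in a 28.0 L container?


PV = nRT  (R = 0.08206 L·atm/(mol·K))
T = PV/(nR) = 5.5×28.0/(2.6×0.08206)
= 154.00/0.213356
= 721.80 K

721.80 K


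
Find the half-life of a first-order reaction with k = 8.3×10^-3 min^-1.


t½ = ln2/k = 0.693147/(8.3×10^-3 min^-1)
= 83.51 min

83.51 min


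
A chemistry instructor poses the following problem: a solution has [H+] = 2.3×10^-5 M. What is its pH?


pH = -log10([H+]) = -log10(2.3×10^-5)
= 5 - log10(2.3)
= 5 - 0.36
= 4.64

4.64


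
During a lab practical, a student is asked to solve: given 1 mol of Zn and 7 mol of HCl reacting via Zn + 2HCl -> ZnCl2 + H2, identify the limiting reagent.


Mole ratio available / coefficient:
  Zn: 1/1 = 1.000
  HCl: 7/2 = 3.500
Smaller ratio is limiting.

Zn


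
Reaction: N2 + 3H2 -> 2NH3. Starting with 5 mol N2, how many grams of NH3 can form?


Mole ratio NH3:N2 = 2:1
n(NH3) = 5 × 2/1 = 10.000 mol
mass = 10.000 × 17.03 = 170.3 g

170.3 g


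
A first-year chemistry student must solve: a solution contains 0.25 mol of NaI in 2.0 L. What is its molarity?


M = n/V = 0.25/2.0 = 0.125 mol/L

0.125 M


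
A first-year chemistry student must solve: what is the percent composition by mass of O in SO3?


M(SO3) = 1×32.07 + 3×16.0 = 80.07 g/mol
Mass of O = 3 × 16.0 = 48.00 g/mol
% O = 48.00/80.07 × 100 = 59.95%

59.95%


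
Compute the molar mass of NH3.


M(NH3) = 1×14.01 + 3×1.008
= 14.01 + 3.02
= 17.03 g/mol

17.03 g/mol


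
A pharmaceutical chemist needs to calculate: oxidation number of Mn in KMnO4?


(+1) + x + 4(-2) = 0, so x = +7
Oxidation number: +7

+7


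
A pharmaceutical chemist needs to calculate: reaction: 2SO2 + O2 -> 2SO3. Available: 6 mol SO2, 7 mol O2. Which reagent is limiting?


Mole ratio available / coefficient:
  SO2: 6/2 = 3.000
  O2: 7/1 = 7.000
Smaller ratio is limiting.

SO2


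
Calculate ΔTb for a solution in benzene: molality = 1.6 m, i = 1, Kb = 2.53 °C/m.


ΔTb = Kb × m × i
= 2.53 × 1.6 × 1
= 4.048 °C

4.048 °C


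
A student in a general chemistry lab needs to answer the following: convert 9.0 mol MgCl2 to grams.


M(MgCl2) = 95.21 g/mol
mass = n × M = 9.0 × 95.21 = 856.89 g

856.89 g


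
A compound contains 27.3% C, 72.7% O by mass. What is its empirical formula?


Assume 100 g sample. Moles of each element:
  C: 27.3/12.01 = 2.273 mol
  O: 72.7/16.0 = 4.544 mol
Divide by smallest (2.273):
  C: 2.273/2.273 = 1.0
  O: 4.544/2.273 = 2.0
Empirical formula: CO2

CO2


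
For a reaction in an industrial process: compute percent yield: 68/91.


% yield = actual/theoretical × 100
= 68/91 × 100
= 74.73%

74.73%


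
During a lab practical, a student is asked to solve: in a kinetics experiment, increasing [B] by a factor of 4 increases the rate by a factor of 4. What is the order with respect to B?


rate ∝ [B]^n
4^n = 4 → n = 1
Order in B: 1

1


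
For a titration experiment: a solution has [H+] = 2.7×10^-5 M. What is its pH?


pH = -log10([H+]) = -log10(2.7×10^-5)
= 5 - log10(2.7)
= 5 - 0.43
= 4.57

4.57
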